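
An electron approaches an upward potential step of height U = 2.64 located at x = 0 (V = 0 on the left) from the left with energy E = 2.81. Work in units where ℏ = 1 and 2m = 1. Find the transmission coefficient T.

The wavenumbers are k₁ = √(2mE)/ℏ = 1.676 on the left and k₂ = √(2m(E − U))/ℏ = 0.4123 on the right.
Matching ψ and ψ′ at x = 0 gives r = (k₁ − k₂)/(k₁ + k₂), so R = r² = 0.3662 and T = 1 − R = 0.6338.

T = 0.634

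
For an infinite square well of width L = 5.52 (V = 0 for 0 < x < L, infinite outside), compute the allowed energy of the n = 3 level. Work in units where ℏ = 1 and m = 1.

E = 1.46

The infinite-well eigenfunctions ψ_n = √(2/L) sin(nπx/L) vanish at both walls, giving E_n = n²π²ℏ²/(2mL²).
E_3 = 3² × π² / (2 × 1 × 5.52²) = 1.458.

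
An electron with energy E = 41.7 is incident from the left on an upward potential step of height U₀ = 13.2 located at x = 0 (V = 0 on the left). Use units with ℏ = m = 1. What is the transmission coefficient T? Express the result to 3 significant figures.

On each side the TISE gives plane waves with k = √(2m(E − V))/ℏ: k₁ = √(2·1·41.7) = 9.132, k₂ = √(2·1·28.5) = 7.550.
Matching ψ and ψ′ at x = 0 gives r = (k₁ − k₂)/(k₁ + k₂), so R = r² = 0.008999 and T = 1 − R = 0.9910.

T = 0.991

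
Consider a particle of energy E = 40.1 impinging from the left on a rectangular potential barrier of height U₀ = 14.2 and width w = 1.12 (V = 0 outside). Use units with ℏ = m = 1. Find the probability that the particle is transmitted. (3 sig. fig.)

T = 0.956

Above the barrier the interior wavenumber is k₂ = √(2m(E − U₀))/ℏ = 7.197, giving phase k₂w = 8.061.
T = [1 + U₀² sin²(k₂w) / (4E(E − U₀))]⁻¹ = 1/1.046 = 0.956.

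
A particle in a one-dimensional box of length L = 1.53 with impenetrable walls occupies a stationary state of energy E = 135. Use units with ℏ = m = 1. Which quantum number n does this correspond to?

n = 8

From E_n = n²π²ℏ²/(2mL²) invert to n = √(2mL²E)/(πℏ).
n = (1.53/π) × √(2 × 1 × 135) = 8.002 → n = 8.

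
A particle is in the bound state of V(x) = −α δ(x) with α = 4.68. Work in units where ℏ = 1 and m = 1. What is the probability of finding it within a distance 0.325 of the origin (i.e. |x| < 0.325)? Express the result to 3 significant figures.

The normalised bound state is ψ = √κ e^{−κ|x|} with κ = mα/ℏ² = 4.680.
P(|x| < d) = ∫_{−d}^{d} κ e^{−2κ|x|} dx = 1 − e^{−2κd} = 1 − e^{−3.042} = 0.9523.

P = 0.952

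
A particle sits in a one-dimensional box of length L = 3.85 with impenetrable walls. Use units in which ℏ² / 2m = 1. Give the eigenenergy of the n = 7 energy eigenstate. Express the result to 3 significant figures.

Requiring ψ(0) = ψ(L) = 0 quantises k = nπ/L, hence E_n = ℏ²k²/2m = n²π²ℏ²/(2mL²).
E_7 = 7² × π² / (2 × 0.5 × 3.85²) = 32.63.

E = 32.6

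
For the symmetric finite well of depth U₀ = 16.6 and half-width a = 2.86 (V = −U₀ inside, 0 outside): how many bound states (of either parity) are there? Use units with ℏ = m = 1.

Define the well-strength parameter z₀ = (a/ℏ)√(2mU₀) = 2.86 × √(2·1·16.6) = 16.48.
A new bound state (alternating even/odd) appears each time z₀ passes a multiple of π/2, so N = ⌊2z₀/π⌋ + 1 = ⌊10.49⌋ + 1 = 11.

N = 11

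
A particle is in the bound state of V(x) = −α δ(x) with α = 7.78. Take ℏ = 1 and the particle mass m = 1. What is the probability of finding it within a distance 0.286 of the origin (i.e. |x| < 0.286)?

P = 0.988

The normalised bound state is ψ = √κ e^{−κ|x|} with κ = mα/ℏ² = 7.780.
P(|x| < d) = ∫_{−d}^{d} κ e^{−2κ|x|} dx = 1 − e^{−2κd} = 1 − e^{−4.450} = 0.9883.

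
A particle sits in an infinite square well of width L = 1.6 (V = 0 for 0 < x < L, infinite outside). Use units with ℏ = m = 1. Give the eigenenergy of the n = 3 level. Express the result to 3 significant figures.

The infinite-well eigenfunctions ψ_n = √(2/L) sin(nπx/L) vanish at both walls, giving E_n = n²π²ℏ²/(2mL²).
E_3 = 3² × π² / (2 × 1 × 1.6²) = 17.35.

E = 17.3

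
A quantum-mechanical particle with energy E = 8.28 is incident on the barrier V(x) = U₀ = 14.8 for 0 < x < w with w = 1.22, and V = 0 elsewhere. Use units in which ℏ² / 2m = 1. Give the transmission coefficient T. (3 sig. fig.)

T = 0.00773

Since E < U₀ the interior solution is evanescent with decay constant κ = √(2m(U₀ − E))/ℏ = 2.553.
κw = 3.115, sinh(κw) = 11.25.
The exact tunnelling result is T⁻¹ = 1 + U₀² sinh²(κw) / [4E(U₀ − E)] = 129.3, so T = 0.00773.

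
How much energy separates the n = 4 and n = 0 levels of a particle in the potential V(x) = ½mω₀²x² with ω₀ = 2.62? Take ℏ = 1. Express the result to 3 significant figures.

E_n = ℏω₀(n + ½), so ΔE = (4 − 0) ℏω₀ = 4 × 2.62 = 10.48.

ΔE = 10.5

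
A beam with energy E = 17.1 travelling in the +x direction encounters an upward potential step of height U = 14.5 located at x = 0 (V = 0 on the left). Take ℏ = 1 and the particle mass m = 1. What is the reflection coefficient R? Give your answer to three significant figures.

R = 0.193

The wavenumbers are k₁ = √(2mE)/ℏ = 5.848 on the left and k₂ = √(2m(E − U))/ℏ = 2.280 on the right.
Matching ψ and ψ′ at x = 0 gives r = (k₁ − k₂)/(k₁ + k₂), so R = r² = 0.1927 and T = 1 − R = 0.8073.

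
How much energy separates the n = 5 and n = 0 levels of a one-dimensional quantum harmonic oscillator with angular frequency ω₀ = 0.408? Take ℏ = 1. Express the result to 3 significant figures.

E_n = ℏω₀(n + ½), so ΔE = (5 − 0) ℏω₀ = 5 × 0.408 = 2.040.

ΔE = 2.04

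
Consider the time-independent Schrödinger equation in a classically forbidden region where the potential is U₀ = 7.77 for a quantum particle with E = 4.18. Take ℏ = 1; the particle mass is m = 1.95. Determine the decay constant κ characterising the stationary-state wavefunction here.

Since E < U₀ the TISE in this region is ψ'' = κ²ψ with κ = √(2m(U₀ − E))/ℏ.
κ = √(2 × 1.95 × 3.59) = 3.742.

κ = 3.74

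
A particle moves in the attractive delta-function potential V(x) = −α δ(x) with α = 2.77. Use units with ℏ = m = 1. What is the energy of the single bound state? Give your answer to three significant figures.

E = -3.84

The bound state is ψ(x) = √κ e^{−κ|x|}. The derivative jump ψ'(0⁺) − ψ'(0⁻) = −(2mα/ℏ²)ψ(0) fixes κ = mα/ℏ² = 2.770.
Then E = −ℏ²κ²/(2m) = −mα²/(2ℏ²) = -3.836.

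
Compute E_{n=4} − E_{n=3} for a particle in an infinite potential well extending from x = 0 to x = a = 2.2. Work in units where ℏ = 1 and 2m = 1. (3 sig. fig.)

ΔE = 14.3

E_n = n²π²ℏ²/(2ma²), so ΔE = (4² − 3²) π²ℏ²/(2ma²).
ΔE = 7 × π² / (2 × 0.5 × 2.2²) = 14.27.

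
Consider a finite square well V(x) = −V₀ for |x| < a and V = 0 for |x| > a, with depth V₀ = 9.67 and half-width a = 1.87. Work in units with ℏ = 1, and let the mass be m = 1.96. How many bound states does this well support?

N = 8

Define the well-strength parameter z₀ = (a/ℏ)√(2mV₀) = 1.87 × √(2·1.96·9.67) = 11.51.
The even/odd transcendental equations gain one root per π/2 in z₀, giving N = 1 + ⌊2z₀/π⌋ = 1 + ⌊7.330⌋ = 8.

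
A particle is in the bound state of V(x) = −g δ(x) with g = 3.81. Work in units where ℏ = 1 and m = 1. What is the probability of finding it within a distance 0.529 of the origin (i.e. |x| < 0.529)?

P = 0.982

The normalised bound state is ψ = √κ e^{−κ|x|} with κ = mg/ℏ² = 3.810.
P(|x| < d) = ∫_{−d}^{d} κ e^{−2κ|x|} dx = 1 − e^{−2κd} = 1 − e^{−4.031} = 0.9822.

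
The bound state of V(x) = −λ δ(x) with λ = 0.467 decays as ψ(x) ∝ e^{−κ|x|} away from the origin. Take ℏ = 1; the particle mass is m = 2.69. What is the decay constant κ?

Integrate −(ℏ²/2m)ψ'' − λδ(x)ψ = Eψ from −ε to +ε: the ψ'' term gives ψ'(0⁺) − ψ'(0⁻) and the δ term gives −(2mλ/ℏ²)ψ(0).
With ψ ∝ e^{−κ|x|} this yields −2κ = −2mλ/ℏ², so κ = mλ/ℏ² = 1.256.

κ = 1.26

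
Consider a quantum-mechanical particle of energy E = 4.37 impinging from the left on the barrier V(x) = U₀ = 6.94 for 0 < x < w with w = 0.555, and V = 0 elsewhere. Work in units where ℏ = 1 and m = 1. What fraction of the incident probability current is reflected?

R = 0.737

Since E < U₀ the interior solution is evanescent with decay constant κ = √(2m(U₀ − E))/ℏ = 2.267.
κw = 1.258, sinh(κw) = 1.618.
The exact tunnelling result is T⁻¹ = 1 + U₀² sinh²(κw) / [4E(U₀ − E)] = 3.805, so T = 0.263.
R = 1 − T = 0.737.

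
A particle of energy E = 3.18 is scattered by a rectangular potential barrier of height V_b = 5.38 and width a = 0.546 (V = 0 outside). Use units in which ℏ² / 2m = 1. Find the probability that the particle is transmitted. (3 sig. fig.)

T = 0.543

E < V_b: inside the barrier ψ ∝ e^{±κx} with κ = √(2m(V_b − E))/ℏ = 1.483.
κa = 0.8098, sinh(κa) = 0.9013.
The exact tunnelling result is T⁻¹ = 1 + V_b² sinh²(κa) / [4E(V_b − E)] = 1.840, so T = 0.543.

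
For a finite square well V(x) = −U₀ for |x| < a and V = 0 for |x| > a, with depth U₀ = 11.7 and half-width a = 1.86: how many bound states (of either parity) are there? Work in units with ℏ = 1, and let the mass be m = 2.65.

The dimensionless depth is z₀ = a√(2mU₀)/ℏ = 1.86 × √(62.01) = 14.65.
A new bound state (alternating even/odd) appears each time z₀ passes a multiple of π/2, so N = ⌊2z₀/π⌋ + 1 = ⌊9.324⌋ + 1 = 10.

N = 10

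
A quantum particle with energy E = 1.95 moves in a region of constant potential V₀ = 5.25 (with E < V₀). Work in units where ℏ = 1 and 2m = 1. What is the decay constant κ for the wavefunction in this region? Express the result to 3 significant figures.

Since E < V₀ the TISE in this region is ψ'' = κ²ψ with κ = √(2m(V₀ − E))/ℏ.
κ = √(2 × 0.5 × 3.3) = 1.817.

κ = 1.82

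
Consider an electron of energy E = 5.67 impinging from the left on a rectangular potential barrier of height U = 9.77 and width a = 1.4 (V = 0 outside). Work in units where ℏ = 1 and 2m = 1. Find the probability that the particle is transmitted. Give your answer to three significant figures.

Since E < U the interior solution is evanescent with decay constant κ = √(2m(U − E))/ℏ = 2.025.
κa = 2.835, sinh(κa) = 8.484.
Matching ψ, ψ′ at both faces gives T = [1 + U² sinh²(κa) / (4E(U − E))]⁻¹ = 1/74.89 = 0.0134.

T = 0.0134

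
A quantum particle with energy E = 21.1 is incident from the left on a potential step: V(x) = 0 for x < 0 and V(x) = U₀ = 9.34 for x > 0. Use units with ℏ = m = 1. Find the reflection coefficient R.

R = 0.0211

On each side the TISE gives plane waves with k = √(2m(E − V))/ℏ: k₁ = √(2·1·21.1) = 6.496, k₂ = √(2·1·11.76) = 4.850.
Matching ψ and ψ′ at x = 0 gives r = (k₁ − k₂)/(k₁ + k₂), so R = r² = 0.02106 and T = 1 − R = 0.9789.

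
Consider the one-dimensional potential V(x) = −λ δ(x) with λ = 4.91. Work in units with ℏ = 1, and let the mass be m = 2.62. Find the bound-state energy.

For x ≠ 0 the bound state is ψ ∝ e^{−κ|x|}; integrating the TISE across the delta gives the cusp condition 2κ = 2mλ/ℏ², so κ = 12.86.
Then E = −ℏ²κ²/(2m) = −mλ²/(2ℏ²) = -31.58.

E = -31.6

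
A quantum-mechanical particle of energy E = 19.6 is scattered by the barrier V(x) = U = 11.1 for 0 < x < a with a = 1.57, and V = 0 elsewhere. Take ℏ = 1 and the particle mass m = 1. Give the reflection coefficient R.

E > U: inside the barrier k₂ = √(2m(E − U))/ℏ = 4.123, k₂a = 6.473.
T = [1 + U² sin²(k₂a) / (4E(E − U))]⁻¹ = 1/1.007 = 0.993.
R = 1 − T = 0.00656.

R = 0.00656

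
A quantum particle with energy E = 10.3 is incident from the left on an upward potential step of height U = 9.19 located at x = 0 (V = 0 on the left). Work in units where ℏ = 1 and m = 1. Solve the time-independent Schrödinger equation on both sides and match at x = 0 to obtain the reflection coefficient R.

The wavenumbers are k₁ = √(2mE)/ℏ = 4.539 on the left and k₂ = √(2m(E − U))/ℏ = 1.490 on the right.
Matching ψ and ψ′ at x = 0 gives r = (k₁ − k₂)/(k₁ + k₂), so R = r² = 0.2557 and T = 1 − R = 0.7443.

R = 0.256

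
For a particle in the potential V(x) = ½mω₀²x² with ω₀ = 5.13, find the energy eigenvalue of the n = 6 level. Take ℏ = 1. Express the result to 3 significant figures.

E = 33.3

Using E_n = (n + ½)ℏω₀: E_6 = 6.5 × 5.13 = 33.35.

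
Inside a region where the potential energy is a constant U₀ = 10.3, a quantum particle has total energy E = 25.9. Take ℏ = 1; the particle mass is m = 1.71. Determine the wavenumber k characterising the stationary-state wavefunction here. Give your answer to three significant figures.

With E > U₀ the solution is oscillatory, ψ ∝ e^{±ikx} with k = √(2m(E − U₀))/ℏ.
k = √(2 × 1.71 × 15.6) = 7.304.

k = 7.30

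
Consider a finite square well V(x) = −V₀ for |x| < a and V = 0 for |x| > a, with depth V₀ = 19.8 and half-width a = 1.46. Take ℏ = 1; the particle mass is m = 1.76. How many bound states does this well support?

N = 8

The dimensionless depth is z₀ = a√(2mV₀)/ℏ = 1.46 × √(69.70) = 12.19.
The even/odd transcendental equations gain one root per π/2 in z₀, giving N = 1 + ⌊2z₀/π⌋ = 1 + ⌊7.760⌋ = 8.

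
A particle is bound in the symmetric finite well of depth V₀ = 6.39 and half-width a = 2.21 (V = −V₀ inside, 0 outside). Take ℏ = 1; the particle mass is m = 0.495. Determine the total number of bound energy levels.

N = 4

Define the well-strength parameter z₀ = (a/ℏ)√(2mV₀) = 2.21 × √(2·0.495·6.39) = 5.559.
A new bound state (alternating even/odd) appears each time z₀ passes a multiple of π/2, so N = ⌊2z₀/π⌋ + 1 = ⌊3.539⌋ + 1 = 4.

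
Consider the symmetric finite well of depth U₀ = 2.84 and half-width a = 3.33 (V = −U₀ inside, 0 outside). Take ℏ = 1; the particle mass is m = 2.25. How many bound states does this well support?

N = 8

Define the well-strength parameter z₀ = (a/ℏ)√(2mU₀) = 3.33 × √(2·2.25·2.84) = 11.90.
The even/odd transcendental equations gain one root per π/2 in z₀, giving N = 1 + ⌊2z₀/π⌋ = 1 + ⌊7.579⌋ = 8.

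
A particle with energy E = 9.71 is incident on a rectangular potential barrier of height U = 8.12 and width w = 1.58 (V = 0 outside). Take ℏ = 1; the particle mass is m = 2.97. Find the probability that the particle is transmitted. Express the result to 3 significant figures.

Above the barrier the interior wavenumber is k₂ = √(2m(E − U))/ℏ = 3.073, giving phase k₂w = 4.856.
T = [1 + U² sin²(k₂w) / (4E(E − U))]⁻¹ = 1/2.046 = 0.489.

T = 0.489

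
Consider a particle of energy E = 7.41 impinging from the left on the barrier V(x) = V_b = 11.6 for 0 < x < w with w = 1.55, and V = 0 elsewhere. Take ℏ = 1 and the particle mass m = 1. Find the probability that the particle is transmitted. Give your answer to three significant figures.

Since E < V_b the interior solution is evanescent with decay constant κ = √(2m(V_b − E))/ℏ = 2.895.
κw = 4.487, sinh(κw) = 44.42.
The exact tunnelling result is T⁻¹ = 1 + V_b² sinh²(κw) / [4E(V_b − E)] = 2139, so T = 0.000468.

T = 0.000468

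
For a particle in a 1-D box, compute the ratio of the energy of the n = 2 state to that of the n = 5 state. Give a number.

E_n = n²π²ℏ²/(2mL²) so the ratio is n₂²/n₁² = 4/25 = 0.16.

0.16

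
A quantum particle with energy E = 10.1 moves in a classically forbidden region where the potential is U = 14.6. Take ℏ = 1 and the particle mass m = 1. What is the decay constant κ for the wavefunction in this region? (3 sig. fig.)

κ = 3.00

Since E < U the TISE in this region is ψ'' = κ²ψ with κ = √(2m(U − E))/ℏ.
κ = √(2 × 1 × 4.5) = 3.000.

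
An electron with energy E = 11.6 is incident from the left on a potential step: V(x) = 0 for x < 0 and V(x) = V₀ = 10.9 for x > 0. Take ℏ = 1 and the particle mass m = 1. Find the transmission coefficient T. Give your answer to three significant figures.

T = 0.633

The wavenumbers are k₁ = √(2mE)/ℏ = 4.817 on the left and k₂ = √(2m(E − V₀))/ℏ = 1.183 on the right.
Matching ψ and ψ′ at x = 0 gives r = (k₁ − k₂)/(k₁ + k₂), so R = r² = 0.3667 and T = 1 − R = 0.6333.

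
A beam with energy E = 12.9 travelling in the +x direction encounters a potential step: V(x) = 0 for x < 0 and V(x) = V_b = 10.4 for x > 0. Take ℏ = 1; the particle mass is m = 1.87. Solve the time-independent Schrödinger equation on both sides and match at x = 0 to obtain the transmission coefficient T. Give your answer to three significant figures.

The wavenumbers are k₁ = √(2mE)/ℏ = 6.946 on the left and k₂ = √(2m(E − V_b))/ℏ = 3.058 on the right.
Continuity of ψ and ψ′ at the step yields the reflection amplitude r = (k₁ − k₂)/(k₁ + k₂) = 0.3887; thus R = |r|² = 0.1511, T = 0.8489.

T = 0.849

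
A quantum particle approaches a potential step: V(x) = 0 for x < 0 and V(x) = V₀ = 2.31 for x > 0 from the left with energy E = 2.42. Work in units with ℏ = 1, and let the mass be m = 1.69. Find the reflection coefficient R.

On each side the TISE gives plane waves with k = √(2m(E − V))/ℏ: k₁ = √(2·1.69·2.42) = 2.860, k₂ = √(2·1.69·0.11) = 0.6098.
Matching ψ and ψ′ at x = 0 gives r = (k₁ − k₂)/(k₁ + k₂), so R = r² = 0.4206 and T = 1 − R = 0.5794.

R = 0.421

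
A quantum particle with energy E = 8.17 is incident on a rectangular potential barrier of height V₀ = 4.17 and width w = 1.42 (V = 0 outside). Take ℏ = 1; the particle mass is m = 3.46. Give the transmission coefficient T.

E > V₀: inside the barrier k₂ = √(2m(E − V₀))/ℏ = 5.261, k₂w = 7.471.
Matching at both interfaces gives T⁻¹ = 1 + V₀² sin²(k₂w) / [4E(E − V₀)] = 1.114, hence T = 0.897.

T = 0.897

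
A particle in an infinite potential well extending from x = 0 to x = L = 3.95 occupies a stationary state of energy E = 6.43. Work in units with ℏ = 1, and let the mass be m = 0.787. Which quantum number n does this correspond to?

n = 4

From E_n = n²π²ℏ²/(2mL²) invert to n = √(2mL²E)/(πℏ).
n = (3.95/π) × √(2 × 0.787 × 6.43) = 4.000 → n = 4.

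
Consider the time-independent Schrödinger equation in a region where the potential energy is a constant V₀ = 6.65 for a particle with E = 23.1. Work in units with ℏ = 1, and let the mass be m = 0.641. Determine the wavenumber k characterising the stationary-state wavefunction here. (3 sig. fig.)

With E > V₀ the solution is oscillatory, ψ ∝ e^{±ikx} with k = √(2m(E − V₀))/ℏ.
k = √(2 × 0.641 × 16.45) = 4.592.

k = 4.59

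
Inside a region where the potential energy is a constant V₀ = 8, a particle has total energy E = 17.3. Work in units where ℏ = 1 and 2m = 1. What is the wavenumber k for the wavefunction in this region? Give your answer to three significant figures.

With E > V₀ the solution is oscillatory, ψ ∝ e^{±ikx} with k = √(2m(E − V₀))/ℏ.
k = √(2 × 0.5 × 9.3) = 3.050.

k = 3.05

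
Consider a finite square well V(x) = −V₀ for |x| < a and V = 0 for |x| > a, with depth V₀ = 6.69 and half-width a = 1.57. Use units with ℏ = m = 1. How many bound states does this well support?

The dimensionless depth is z₀ = a√(2mV₀)/ℏ = 1.57 × √(13.38) = 5.743.
The even/odd transcendental equations gain one root per π/2 in z₀, giving N = 1 + ⌊2z₀/π⌋ = 1 + ⌊3.656⌋ = 4.

N = 4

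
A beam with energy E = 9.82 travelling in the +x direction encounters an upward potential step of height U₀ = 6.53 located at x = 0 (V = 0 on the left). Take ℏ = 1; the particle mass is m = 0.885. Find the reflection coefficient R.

The wavenumbers are k₁ = √(2mE)/ℏ = 4.169 on the left and k₂ = √(2m(E − U₀))/ℏ = 2.413 on the right.
Continuity of ψ and ψ′ at the step yields the reflection amplitude r = (k₁ − k₂)/(k₁ + k₂) = 0.2668; thus R = |r|² = 0.07117, T = 0.9288.

R = 0.0712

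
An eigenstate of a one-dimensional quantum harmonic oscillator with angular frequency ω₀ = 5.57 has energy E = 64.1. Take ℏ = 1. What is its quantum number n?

n = 11

Invert E_n = (n + ½)ℏω₀: n = E/ℏω₀ − ½ = 11.008, so n = 11.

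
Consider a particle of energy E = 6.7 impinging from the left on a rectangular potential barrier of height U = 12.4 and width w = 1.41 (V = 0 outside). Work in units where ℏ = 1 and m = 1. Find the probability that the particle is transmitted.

T = 0.000291

E < U: inside the barrier ψ ∝ e^{±κx} with κ = √(2m(U − E))/ℏ = 3.376.
κw = 4.761, sinh(κw) = 58.41.
Matching ψ, ψ′ at both faces gives T = [1 + U² sinh²(κw) / (4E(U − E))]⁻¹ = 1/3435 = 0.000291.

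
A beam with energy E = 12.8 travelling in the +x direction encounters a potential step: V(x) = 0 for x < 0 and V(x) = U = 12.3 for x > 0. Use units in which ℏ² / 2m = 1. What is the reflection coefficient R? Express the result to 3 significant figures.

The wavenumbers are k₁ = √(2mE)/ℏ = 3.578 on the left and k₂ = √(2m(E − U))/ℏ = 0.7071 on the right.
Continuity of ψ and ψ′ at the step yields the reflection amplitude r = (k₁ − k₂)/(k₁ + k₂) = 0.6699; thus R = |r|² = 0.4488, T = 0.5512.

R = 0.449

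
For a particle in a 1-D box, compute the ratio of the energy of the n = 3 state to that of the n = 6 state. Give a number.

0.25

Since E_n ∝ n², the ratio is (3/6)² = 0.25.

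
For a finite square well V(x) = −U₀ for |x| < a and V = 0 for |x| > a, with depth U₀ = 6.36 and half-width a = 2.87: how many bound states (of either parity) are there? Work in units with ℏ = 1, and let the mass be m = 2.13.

Define the well-strength parameter z₀ = (a/ℏ)√(2mU₀) = 2.87 × √(2·2.13·6.36) = 14.94.
The even/odd transcendental equations gain one root per π/2 in z₀, giving N = 1 + ⌊2z₀/π⌋ = 1 + ⌊9.510⌋ = 10.

N = 10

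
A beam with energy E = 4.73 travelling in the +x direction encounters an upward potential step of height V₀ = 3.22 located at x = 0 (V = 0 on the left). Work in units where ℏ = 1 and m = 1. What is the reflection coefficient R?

R = 0.0773

The wavenumbers are k₁ = √(2mE)/ℏ = 3.076 on the left and k₂ = √(2m(E − V₀))/ℏ = 1.738 on the right.
Matching ψ and ψ′ at x = 0 gives r = (k₁ − k₂)/(k₁ + k₂), so R = r² = 0.07725 and T = 1 − R = 0.9227.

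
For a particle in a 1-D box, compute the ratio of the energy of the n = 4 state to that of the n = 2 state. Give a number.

Since E_n ∝ n², the ratio is (4/2)² = 4.

4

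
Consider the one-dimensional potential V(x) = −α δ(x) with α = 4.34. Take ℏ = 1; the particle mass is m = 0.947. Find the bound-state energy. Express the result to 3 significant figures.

The bound state is ψ(x) = √κ e^{−κ|x|}. The derivative jump ψ'(0⁺) − ψ'(0⁻) = −(2mα/ℏ²)ψ(0) fixes κ = mα/ℏ² = 4.110.
Then E = −ℏ²κ²/(2m) = −mα²/(2ℏ²) = -8.919.

E = -8.92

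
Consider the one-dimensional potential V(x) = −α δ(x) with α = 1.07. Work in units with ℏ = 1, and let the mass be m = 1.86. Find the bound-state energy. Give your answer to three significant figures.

E = -1.06

The bound state is ψ(x) = √κ e^{−κ|x|}. The derivative jump ψ'(0⁺) − ψ'(0⁻) = −(2mα/ℏ²)ψ(0) fixes κ = mα/ℏ² = 1.990.
Then E = −ℏ²κ²/(2m) = −mα²/(2ℏ²) = -1.065.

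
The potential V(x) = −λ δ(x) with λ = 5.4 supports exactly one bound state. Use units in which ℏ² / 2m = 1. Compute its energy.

The bound state is ψ(x) = √κ e^{−κ|x|}. The derivative jump ψ'(0⁺) − ψ'(0⁻) = −(2mλ/ℏ²)ψ(0) fixes κ = mλ/ℏ² = 2.700.
Then E = −ℏ²κ²/(2m) = −mλ²/(2ℏ²) = -7.290.

E = -7.29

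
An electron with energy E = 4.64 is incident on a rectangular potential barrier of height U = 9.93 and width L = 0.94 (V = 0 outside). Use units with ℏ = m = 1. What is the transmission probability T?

E < U: inside the barrier ψ ∝ e^{±κx} with κ = √(2m(U − E))/ℏ = 3.253.
κL = 3.058, sinh(κL) = 10.61.
The exact tunnelling result is T⁻¹ = 1 + U² sinh²(κL) / [4E(U − E)] = 114.1, so T = 0.00876.

T = 0.00876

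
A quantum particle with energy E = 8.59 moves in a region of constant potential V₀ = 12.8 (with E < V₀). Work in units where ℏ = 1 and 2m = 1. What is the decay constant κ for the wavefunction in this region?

κ = 2.05

Since E < V₀ the TISE in this region is ψ'' = κ²ψ with κ = √(2m(V₀ − E))/ℏ.
κ = √(2 × 0.5 × 4.21) = 2.052.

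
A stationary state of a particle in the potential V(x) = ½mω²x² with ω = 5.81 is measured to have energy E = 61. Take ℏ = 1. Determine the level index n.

n = 10

Invert E_n = (n + ½)ℏω: n = E/ℏω − ½ = 9.999, so n = 10.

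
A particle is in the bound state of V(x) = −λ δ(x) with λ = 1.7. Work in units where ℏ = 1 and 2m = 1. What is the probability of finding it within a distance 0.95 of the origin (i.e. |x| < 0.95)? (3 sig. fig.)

The normalised bound state is ψ = √κ e^{−κ|x|} with κ = mλ/ℏ² = 0.8500.
P(|x| < d) = ∫_{−d}^{d} κ e^{−2κ|x|} dx = 1 − e^{−2κd} = 1 − e^{−1.615} = 0.8011.

P = 0.801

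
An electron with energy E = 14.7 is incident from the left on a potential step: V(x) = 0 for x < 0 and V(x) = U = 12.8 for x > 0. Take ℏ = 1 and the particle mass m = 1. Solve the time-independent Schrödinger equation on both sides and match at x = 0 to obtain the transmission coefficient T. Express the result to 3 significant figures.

The wavenumbers are k₁ = √(2mE)/ℏ = 5.422 on the left and k₂ = √(2m(E − U))/ℏ = 1.949 on the right.
Matching ψ and ψ′ at x = 0 gives r = (k₁ − k₂)/(k₁ + k₂), so R = r² = 0.2219 and T = 1 − R = 0.7781.

T = 0.778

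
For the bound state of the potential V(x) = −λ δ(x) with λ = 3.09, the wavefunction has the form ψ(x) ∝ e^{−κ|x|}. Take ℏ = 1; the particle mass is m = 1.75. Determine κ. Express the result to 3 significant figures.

Integrating the TISE across x = 0 gives the cusp condition ψ'(0⁺) − ψ'(0⁻) = −(2mλ/ℏ²)ψ(0).
With ψ ∝ e^{−κ|x|} this yields −2κ = −2mλ/ℏ², so κ = mλ/ℏ² = 5.408.

κ = 5.41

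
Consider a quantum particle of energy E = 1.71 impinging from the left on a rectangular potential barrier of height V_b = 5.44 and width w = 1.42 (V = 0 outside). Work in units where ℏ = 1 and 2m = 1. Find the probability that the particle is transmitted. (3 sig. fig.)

Since E < V_b the interior solution is evanescent with decay constant κ = √(2m(V_b − E))/ℏ = 1.931.
κw = 2.742, sinh(κw) = 7.730.
Matching ψ, ψ′ at both faces gives T = [1 + V_b² sinh²(κw) / (4E(V_b − E))]⁻¹ = 1/70.32 = 0.0142.

T = 0.0142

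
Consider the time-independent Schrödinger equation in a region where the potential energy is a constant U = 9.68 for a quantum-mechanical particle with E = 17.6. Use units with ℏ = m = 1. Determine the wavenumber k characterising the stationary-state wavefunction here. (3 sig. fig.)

With E > U the solution is oscillatory, ψ ∝ e^{±ikx} with k = √(2m(E − U))/ℏ.
k = √(2 × 1 × 7.92) = 3.980.

k = 3.98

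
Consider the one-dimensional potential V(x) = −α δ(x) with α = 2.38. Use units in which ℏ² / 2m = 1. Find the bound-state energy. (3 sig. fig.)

E = -1.42

For x ≠ 0 the bound state is ψ ∝ e^{−κ|x|}; integrating the TISE across the delta gives the cusp condition 2κ = 2mα/ℏ², so κ = 1.190.
Then E = −ℏ²κ²/(2m) = −mα²/(2ℏ²) = -1.416.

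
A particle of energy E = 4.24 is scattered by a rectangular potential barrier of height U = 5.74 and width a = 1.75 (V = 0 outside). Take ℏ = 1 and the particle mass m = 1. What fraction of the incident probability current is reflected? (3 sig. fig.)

R = 0.993

Since E < U the interior solution is evanescent with decay constant κ = √(2m(U − E))/ℏ = 1.732.
κa = 3.031, sinh(κa) = 10.34.
The exact tunnelling result is T⁻¹ = 1 + U² sinh²(κa) / [4E(U − E)] = 139.4, so T = 0.00718.
R = 1 − T = 0.993.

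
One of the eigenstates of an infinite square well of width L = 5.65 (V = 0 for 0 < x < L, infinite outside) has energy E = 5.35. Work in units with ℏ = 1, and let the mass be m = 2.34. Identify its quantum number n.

n = 9

From E_n = n²π²ℏ²/(2mL²) invert to n = √(2mL²E)/(πℏ).
n = (5.65/π) × √(2 × 2.34 × 5.35) = 8.999 → n = 9.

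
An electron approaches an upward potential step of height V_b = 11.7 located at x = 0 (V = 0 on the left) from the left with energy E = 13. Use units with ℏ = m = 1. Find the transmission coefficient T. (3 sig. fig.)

The wavenumbers are k₁ = √(2mE)/ℏ = 5.099 on the left and k₂ = √(2m(E − V_b))/ℏ = 1.612 on the right.
Continuity of ψ and ψ′ at the step yields the reflection amplitude r = (k₁ − k₂)/(k₁ + k₂) = 0.5195; thus R = |r|² = 0.2699, T = 0.7301.

T = 0.730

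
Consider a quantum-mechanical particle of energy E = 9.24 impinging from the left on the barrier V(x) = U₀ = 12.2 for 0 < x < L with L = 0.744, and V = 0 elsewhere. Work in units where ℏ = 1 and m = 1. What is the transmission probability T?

E < U₀: inside the barrier ψ ∝ e^{±κx} with κ = √(2m(U₀ − E))/ℏ = 2.433.
κL = 1.810, sinh(κL) = 2.974.
Matching ψ, ψ′ at both faces gives T = [1 + U₀² sinh²(κL) / (4E(U₀ − E))]⁻¹ = 1/13.03 = 0.0767.

T = 0.0767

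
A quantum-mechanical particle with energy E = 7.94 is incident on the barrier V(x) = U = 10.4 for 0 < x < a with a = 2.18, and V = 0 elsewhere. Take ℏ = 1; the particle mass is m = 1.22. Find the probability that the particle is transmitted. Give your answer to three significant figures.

E < U: inside the barrier ψ ∝ e^{±κx} with κ = √(2m(U − E))/ℏ = 2.450.
κa = 5.341, sinh(κa) = 104.4.
Matching ψ, ψ′ at both faces gives T = [1 + U² sinh²(κa) / (4E(U − E))]⁻¹ = 1/15080 = 0.0000663.

T = 0.0000663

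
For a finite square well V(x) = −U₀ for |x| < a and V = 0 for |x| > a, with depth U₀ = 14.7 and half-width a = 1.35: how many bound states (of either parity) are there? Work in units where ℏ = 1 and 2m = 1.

N = 4

Define the well-strength parameter z₀ = (a/ℏ)√(2mU₀) = 1.35 × √(2·0.5·14.7) = 5.176.
The even/odd transcendental equations gain one root per π/2 in z₀, giving N = 1 + ⌊2z₀/π⌋ = 1 + ⌊3.295⌋ = 4.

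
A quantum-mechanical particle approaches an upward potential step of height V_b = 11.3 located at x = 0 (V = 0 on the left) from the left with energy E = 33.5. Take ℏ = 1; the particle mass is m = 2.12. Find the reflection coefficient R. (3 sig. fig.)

On each side the TISE gives plane waves with k = √(2m(E − V))/ℏ: k₁ = √(2·2.12·33.5) = 11.92, k₂ = √(2·2.12·22.2) = 9.702.
Matching ψ and ψ′ at x = 0 gives r = (k₁ − k₂)/(k₁ + k₂), so R = r² = 0.01051 and T = 1 − R = 0.9895.

R = 0.0105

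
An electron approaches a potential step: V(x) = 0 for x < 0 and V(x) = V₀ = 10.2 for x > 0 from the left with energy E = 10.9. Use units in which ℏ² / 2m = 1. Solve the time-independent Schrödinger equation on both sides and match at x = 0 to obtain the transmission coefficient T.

T = 0.645

On each side the TISE gives plane waves with k = √(2m(E − V))/ℏ: k₁ = √(2·½·10.9) = 3.302, k₂ = √(2·½·0.7) = 0.8367.
Matching ψ and ψ′ at x = 0 gives r = (k₁ − k₂)/(k₁ + k₂), so R = r² = 0.3548 and T = 1 − R = 0.6452.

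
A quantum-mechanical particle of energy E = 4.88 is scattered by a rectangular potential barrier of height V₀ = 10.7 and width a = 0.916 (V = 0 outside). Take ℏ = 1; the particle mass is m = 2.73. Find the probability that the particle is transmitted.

T = 0.000130

E < V₀: inside the barrier ψ ∝ e^{±κx} with κ = √(2m(V₀ − E))/ℏ = 5.637.
κa = 5.164, sinh(κa) = 87.39.
The exact tunnelling result is T⁻¹ = 1 + V₀² sinh²(κa) / [4E(V₀ − E)] = 7698, so T = 0.000130.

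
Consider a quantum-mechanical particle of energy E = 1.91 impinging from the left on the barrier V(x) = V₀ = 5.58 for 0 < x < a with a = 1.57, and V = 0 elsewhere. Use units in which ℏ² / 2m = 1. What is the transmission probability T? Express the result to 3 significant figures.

E < V₀: inside the barrier ψ ∝ e^{±κx} with κ = √(2m(V₀ − E))/ℏ = 1.916.
κa = 3.008, sinh(κa) = 10.10.
Matching ψ, ψ′ at both faces gives T = [1 + V₀² sinh²(κa) / (4E(V₀ − E))]⁻¹ = 1/114.2 = 0.00876.

T = 0.00876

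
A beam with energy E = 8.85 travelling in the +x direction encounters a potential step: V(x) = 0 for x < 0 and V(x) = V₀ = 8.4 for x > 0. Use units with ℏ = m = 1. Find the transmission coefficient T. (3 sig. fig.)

T = 0.601

On each side the TISE gives plane waves with k = √(2m(E − V))/ℏ: k₁ = √(2·1·8.85) = 4.207, k₂ = √(2·1·0.45) = 0.9487.
Matching ψ and ψ′ at x = 0 gives r = (k₁ − k₂)/(k₁ + k₂), so R = r² = 0.3994 and T = 1 − R = 0.6006.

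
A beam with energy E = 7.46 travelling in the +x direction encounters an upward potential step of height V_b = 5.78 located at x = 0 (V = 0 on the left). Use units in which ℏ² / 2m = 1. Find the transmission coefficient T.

On each side the TISE gives plane waves with k = √(2m(E − V))/ℏ: k₁ = √(2·½·7.46) = 2.731, k₂ = √(2·½·1.68) = 1.296.
Continuity of ψ and ψ′ at the step yields the reflection amplitude r = (k₁ − k₂)/(k₁ + k₂) = 0.3563; thus R = |r|² = 0.1270, T = 0.8730.

T = 0.873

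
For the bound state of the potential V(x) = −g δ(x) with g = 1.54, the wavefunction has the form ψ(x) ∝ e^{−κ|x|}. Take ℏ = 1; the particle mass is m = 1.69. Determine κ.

Integrating the TISE across x = 0 gives the cusp condition ψ'(0⁺) − ψ'(0⁻) = −(2mg/ℏ²)ψ(0).
With ψ ∝ e^{−κ|x|} this yields −2κ = −2mg/ℏ², so κ = mg/ℏ² = 2.603.

κ = 2.60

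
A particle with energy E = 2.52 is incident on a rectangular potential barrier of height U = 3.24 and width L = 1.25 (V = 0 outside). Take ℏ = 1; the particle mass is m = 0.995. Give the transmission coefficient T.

T = 0.133

Since E < U the interior solution is evanescent with decay constant κ = √(2m(U − E))/ℏ = 1.197.
κL = 1.496, sinh(κL) = 2.120.
The exact tunnelling result is T⁻¹ = 1 + U² sinh²(κL) / [4E(U − E)] = 7.504, so T = 0.133.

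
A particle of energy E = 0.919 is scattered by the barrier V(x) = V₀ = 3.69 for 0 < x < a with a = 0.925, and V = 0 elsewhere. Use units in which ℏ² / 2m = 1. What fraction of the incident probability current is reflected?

R = 0.869

E < V₀: inside the barrier ψ ∝ e^{±κx} with κ = √(2m(V₀ − E))/ℏ = 1.665.
κa = 1.540, sinh(κa) = 2.225.
Matching ψ, ψ′ at both faces gives T = [1 + V₀² sinh²(κa) / (4E(V₀ − E))]⁻¹ = 1/7.615 = 0.131.
R = 1 − T = 0.869.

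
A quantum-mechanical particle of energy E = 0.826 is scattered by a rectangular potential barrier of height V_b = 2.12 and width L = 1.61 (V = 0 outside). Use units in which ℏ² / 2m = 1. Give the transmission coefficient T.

Since E < V_b the interior solution is evanescent with decay constant κ = √(2m(V_b − E))/ℏ = 1.138.
κL = 1.831, sinh(κL) = 3.041.
Matching ψ, ψ′ at both faces gives T = [1 + V_b² sinh²(κL) / (4E(V_b − E))]⁻¹ = 1/10.72 = 0.0933.

T = 0.0933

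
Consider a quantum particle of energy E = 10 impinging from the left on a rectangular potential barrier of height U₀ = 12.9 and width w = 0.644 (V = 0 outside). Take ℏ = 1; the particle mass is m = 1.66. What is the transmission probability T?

T = 0.0505

E < U₀: inside the barrier ψ ∝ e^{±κx} with κ = √(2m(U₀ − E))/ℏ = 3.103.
κw = 1.998, sinh(κw) = 3.620.
Matching ψ, ψ′ at both faces gives T = [1 + U₀² sinh²(κw) / (4E(U₀ − E))]⁻¹ = 1/19.80 = 0.0505.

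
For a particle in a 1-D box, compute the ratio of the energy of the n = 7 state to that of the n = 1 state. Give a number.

E_n = n²π²ℏ²/(2mL²) so the ratio is n₂²/n₁² = 49/1 = 49.

49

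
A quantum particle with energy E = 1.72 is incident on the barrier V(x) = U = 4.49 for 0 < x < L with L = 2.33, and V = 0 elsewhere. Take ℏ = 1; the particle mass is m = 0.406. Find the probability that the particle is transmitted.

T = 0.00348

E < U: inside the barrier ψ ∝ e^{±κx} with κ = √(2m(U − E))/ℏ = 1.500.
κL = 3.494, sinh(κL) = 16.45.
The exact tunnelling result is T⁻¹ = 1 + U² sinh²(κL) / [4E(U − E)] = 287.3, so T = 0.00348.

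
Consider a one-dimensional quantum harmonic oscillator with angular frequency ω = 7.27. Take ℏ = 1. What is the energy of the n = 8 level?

E = 61.8

The oscillator eigenvalues are E_n = ℏω(n + ½), so E_8 = 7.27 × 8.5 = 61.80.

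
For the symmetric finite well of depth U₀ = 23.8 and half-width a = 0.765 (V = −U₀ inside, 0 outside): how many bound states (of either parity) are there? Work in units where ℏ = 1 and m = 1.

N = 4

The dimensionless depth is z₀ = a√(2mU₀)/ℏ = 0.765 × √(47.60) = 5.278.
The even/odd transcendental equations gain one root per π/2 in z₀, giving N = 1 + ⌊2z₀/π⌋ = 1 + ⌊3.360⌋ = 4.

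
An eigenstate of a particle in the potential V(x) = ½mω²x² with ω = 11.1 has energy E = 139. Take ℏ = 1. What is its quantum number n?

n = 12

Invert E_n = (n + ½)ℏω: n = E/ℏω − ½ = 12.023, so n = 12.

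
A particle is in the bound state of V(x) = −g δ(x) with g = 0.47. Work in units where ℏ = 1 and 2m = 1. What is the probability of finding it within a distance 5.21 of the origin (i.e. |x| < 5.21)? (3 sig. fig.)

P = 0.914

The normalised bound state is ψ = √κ e^{−κ|x|} with κ = mg/ℏ² = 0.2350.
P(|x| < d) = ∫_{−d}^{d} κ e^{−2κ|x|} dx = 1 − e^{−2κd} = 1 − e^{−2.449} = 0.9136.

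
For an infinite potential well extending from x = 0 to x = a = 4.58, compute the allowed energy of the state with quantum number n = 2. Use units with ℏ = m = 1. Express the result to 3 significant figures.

E = 0.941

The infinite-well eigenfunctions ψ_n = √(2/a) sin(nπx/a) vanish at both walls, giving E_n = n²π²ℏ²/(2ma²).
E_2 = 2² × π² / (2 × 1 × 4.58²) = 0.9410.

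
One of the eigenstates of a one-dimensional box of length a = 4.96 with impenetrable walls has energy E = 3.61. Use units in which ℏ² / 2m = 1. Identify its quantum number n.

n = 3

From E_n = n²π²ℏ²/(2ma²) invert to n = √(2ma²E)/(πℏ).
n = (4.96/π) × √(2 × 0.5 × 3.61) = 3.000 → n = 3.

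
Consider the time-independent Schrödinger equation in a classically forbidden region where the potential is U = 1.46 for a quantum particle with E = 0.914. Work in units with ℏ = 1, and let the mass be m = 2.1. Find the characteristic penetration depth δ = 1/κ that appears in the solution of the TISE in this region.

Since E < U the TISE in this region is ψ'' = κ²ψ with κ = √(2m(U − E))/ℏ.
κ = √(2 × 2.1 × 0.546) = 1.514. The penetration depth is δ = 1/κ = 0.660.

δ = 0.660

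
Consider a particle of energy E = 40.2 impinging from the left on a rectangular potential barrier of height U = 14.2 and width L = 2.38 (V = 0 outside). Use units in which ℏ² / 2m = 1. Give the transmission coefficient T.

T = 0.992

E > U: inside the barrier k₂ = √(2m(E − U))/ℏ = 5.099, k₂L = 12.14.
T = [1 + U² sin²(k₂L) / (4E(E − U))]⁻¹ = 1/1.008 = 0.992.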